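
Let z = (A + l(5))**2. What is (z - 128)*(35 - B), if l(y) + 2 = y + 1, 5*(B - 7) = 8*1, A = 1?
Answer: -13596/5 ≈ -2719.2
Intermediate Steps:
B = 43/5 (B = 7 + (8*1)/5 = 7 + (1/5)*8 = 7 + 8/5 = 43/5 ≈ 8.6000)
l(y) = -1 + y (l(y) = -2 + (y + 1) = -2 + (1 + y) = -1 + y)
z = 25 (z = (1 + (-1 + 5))**2 = (1 + 4)**2 = 5**2 = 25)
(z - 128)*(35 - B) = (25 - 128)*(35 - 1*43/5) = -103*(35 - 43/5) = -103*132/5 = -13596/5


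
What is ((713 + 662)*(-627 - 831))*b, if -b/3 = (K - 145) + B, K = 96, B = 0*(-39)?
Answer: -294698250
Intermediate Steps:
B = 0
b = 147 (b = -3*((96 - 145) + 0) = -3*(-49 + 0) = -3*(-49) = 147)
((713 + 662)*(-627 - 831))*b = ((713 + 662)*(-627 - 831))*147 = (1375*(-1458))*147 = -2004750*147 = -294698250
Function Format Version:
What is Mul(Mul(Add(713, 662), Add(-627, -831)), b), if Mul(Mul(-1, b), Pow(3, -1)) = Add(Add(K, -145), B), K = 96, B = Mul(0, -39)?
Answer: -294698250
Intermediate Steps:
B = 0
b = 147 (b = Mul(-3, Add(Add(96, -145), 0)) = Mul(-3, Add(-49, 0)) = Mul(-3, -49) = 147)
Mul(Mul(Add(713, 662), Add(-627, -831)), b) = Mul(Mul(Add(713, 662), Add(-627, -831)), 147) = Mul(Mul(1375, -1458), 147) = Mul(-2004750, 147) = -294698250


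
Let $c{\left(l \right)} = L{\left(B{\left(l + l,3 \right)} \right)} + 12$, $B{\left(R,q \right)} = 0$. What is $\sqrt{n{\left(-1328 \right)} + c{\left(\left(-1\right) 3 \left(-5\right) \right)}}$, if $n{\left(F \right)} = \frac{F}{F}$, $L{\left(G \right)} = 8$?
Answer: $\sqrt{21} \approx 4.5826$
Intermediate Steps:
$c{\left(l \right)} = 20$ ($c{\left(l \right)} = 8 + 12 = 20$)
$n{\left(F \right)} = 1$
$\sqrt{n{\left(-1328 \right)} + c{\left(\left(-1\right) 3 \left(-5\right) \right)}} = \sqrt{1 + 20} = \sqrt{21}$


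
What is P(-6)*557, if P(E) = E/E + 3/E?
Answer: 557/2 ≈ 278.50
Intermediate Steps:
P(E) = 1 + 3/E
P(-6)*557 = ((3 - 6)/(-6))*557 = -⅙*(-3)*557 = (½)*557 = 557/2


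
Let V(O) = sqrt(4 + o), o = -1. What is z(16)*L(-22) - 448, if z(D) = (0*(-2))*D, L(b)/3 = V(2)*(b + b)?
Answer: -448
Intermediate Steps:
V(O) = sqrt(3) (V(O) = sqrt(4 - 1) = sqrt(3))
L(b) = 6*b*sqrt(3) (L(b) = 3*(sqrt(3)*(b + b)) = 3*(sqrt(3)*(2*b)) = 3*(2*b*sqrt(3)) = 6*b*sqrt(3))
z(D) = 0 (z(D) = 0*D = 0)
z(16)*L(-22) - 448 = 0*(6*(-22)*sqrt(3)) - 448 = 0*(-132*sqrt(3)) - 448 = 0 - 448 = -448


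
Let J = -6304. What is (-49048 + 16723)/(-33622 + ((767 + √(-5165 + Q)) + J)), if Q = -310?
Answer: 421938225/511144252 + 53875*I*√219/511144252 ≈ 0.82548 + 0.0015598*I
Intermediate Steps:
(-49048 + 16723)/(-33622 + ((767 + √(-5165 + Q)) + J)) = (-49048 + 16723)/(-33622 + ((767 + √(-5165 - 310)) - 6304)) = -32325/(-33622 + ((767 + √(-5475)) - 6304)) = -32325/(-33622 + ((767 + 5*I*√219) - 6304)) = -32325/(-33622 + (-5537 + 5*I*√219)) = -32325/(-39159 + 5*I*√219)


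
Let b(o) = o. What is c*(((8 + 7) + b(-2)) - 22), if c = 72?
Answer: -648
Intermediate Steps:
c*(((8 + 7) + b(-2)) - 22) = 72*(((8 + 7) - 2) - 22) = 72*((15 - 2) - 22) = 72*(13 - 22) = 72*(-9) = -648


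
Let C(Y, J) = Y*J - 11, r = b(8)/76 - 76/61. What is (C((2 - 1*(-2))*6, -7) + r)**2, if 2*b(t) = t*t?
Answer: 43437645889/1343281 ≈ 32337.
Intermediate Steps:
b(t) = t**2/2 (b(t) = (t*t)/2 = t**2/2)
r = -956/1159 (r = ((1/2)*8**2)/76 - 76/61 = ((1/2)*64)*(1/76) - 76*1/61 = 32*(1/76) - 76/61 = 8/19 - 76/61 = -956/1159 ≈ -0.82485)
C(Y, J) = -11 + J*Y (C(Y, J) = J*Y - 11 = -11 + J*Y)
(C((2 - 1*(-2))*6, -7) + r)**2 = ((-11 - 7*(2 - 1*(-2))*6) - 956/1159)**2 = ((-11 - 7*(2 + 2)*6) - 956/1159)**2 = ((-11 - 28*6) - 956/1159)**2 = ((-11 - 7*24) - 956/1159)**2 = ((-11 - 168) - 956/1159)**2 = (-179 - 956/1159)**2 = (-208417/1159)**2 = 43437645889/1343281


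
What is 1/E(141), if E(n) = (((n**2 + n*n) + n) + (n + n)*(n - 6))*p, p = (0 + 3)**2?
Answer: 1/701757 ≈ 1.4250e-6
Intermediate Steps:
p = 9 (p = 3**2 = 9)
E(n) = 9*n + 18*n**2 + 18*n*(-6 + n) (E(n) = (((n**2 + n*n) + n) + (n + n)*(n - 6))*9 = (((n**2 + n**2) + n) + (2*n)*(-6 + n))*9 = ((2*n**2 + n) + 2*n*(-6 + n))*9 = ((n + 2*n**2) + 2*n*(-6 + n))*9 = (n + 2*n**2 + 2*n*(-6 + n))*9 = 9*n + 18*n**2 + 18*n*(-6 + n))
1/E(141) = 1/(9*141*(-11 + 4*141)) = 1/(9*141*(-11 + 564)) = 1/(9*141*553) = 1/701757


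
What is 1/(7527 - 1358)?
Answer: 1/6169 ≈ 0.00016210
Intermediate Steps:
1/(7527 - 1358) = 1/6169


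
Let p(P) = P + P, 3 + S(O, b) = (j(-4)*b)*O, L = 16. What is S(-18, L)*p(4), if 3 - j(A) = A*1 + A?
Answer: -25368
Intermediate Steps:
j(A) = 3 - 2*A (j(A) = 3 - (A*1 + A) = 3 - (A + A) = 3 - 2*A)
S(O, b) = -3 + 11*O*b (S(O, b) = -3 + ((3 - 2*(-4))*b)*O = -3 + ((3 + 8)*b)*O = -3 + (11*b)*O = -3 + 11*O*b)
p(P) = 2*P
S(-18, L)*p(4) = (-3 + 11*(-18)*16)*(2*4) = (-3 - 3168)*8 = -3171*8 = -25368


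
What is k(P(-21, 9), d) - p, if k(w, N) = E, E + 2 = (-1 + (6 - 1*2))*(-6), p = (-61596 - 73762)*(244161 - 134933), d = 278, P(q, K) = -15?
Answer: 14784883604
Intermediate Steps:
p = -14784883624 (p = -135358*109228 = -14784883624)
E = -20 (E = -2 + (-1 + (6 - 1*2))*(-6) = -2 + (-1 + (6 - 2))*(-6) = -2 + (-1 + 4)*(-6) = -2 + 3*(-6) = -2 - 18 = -20)
k(w, N) = -20
k(P(-21, 9), d) - p = -20 - 1*(-14784883624) = -20 + 14784883624 = 14784883604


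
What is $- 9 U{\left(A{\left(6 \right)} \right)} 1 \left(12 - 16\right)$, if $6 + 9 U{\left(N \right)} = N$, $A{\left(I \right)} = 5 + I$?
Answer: $20$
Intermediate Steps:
$U{\left(N \right)} = - \frac{2}{3} + \frac{N}{9}$
$- 9 U{\left(A{\left(6 \right)} \right)} 1 \left(12 - 16\right) = - 9 \left(- \frac{2}{3} + \frac{5 + 6}{9}\right) 1 \left(12 - 16\right) = - 9 \left(- \frac{2}{3} + \frac{1}{9} \cdot 11\right) 1 \left(12 - 16\right) = - 9 \left(- \frac{2}{3} + \frac{11}{9}\right) 1 \left(-4\right) = - 9 \cdot \frac{5}{9} \cdot 1 \left(-4\right) = - 9 \cdot \frac{5}{9} \left(-4\right) = \left(-9\right) \left(- \frac{20}{9}\right) = 20$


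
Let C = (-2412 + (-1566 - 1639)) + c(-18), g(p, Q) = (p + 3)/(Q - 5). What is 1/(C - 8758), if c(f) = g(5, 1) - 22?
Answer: -1/14399 ≈ -6.9449e-5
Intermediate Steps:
g(p, Q) = (3 + p)/(-5 + Q)
c(f) = -24 (c(f) = (3 + 5)/(-5 + 1) - 22 = 8/(-4) - 22 = -¼*8 - 22 = -2 - 22 = -24)
C = -5641 (C = (-2412 + (-1566 - 1639)) - 24 = (-2412 - 3205) - 24 = -5617 - 24 = -5641)
1/(C - 8758) = 1/(-5641 - 8758) = 1/(-14399) = -1/14399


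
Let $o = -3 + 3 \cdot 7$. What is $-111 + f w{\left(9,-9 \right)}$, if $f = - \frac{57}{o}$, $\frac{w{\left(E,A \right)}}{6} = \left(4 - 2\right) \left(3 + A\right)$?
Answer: $117$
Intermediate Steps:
$w{\left(E,A \right)} = 36 + 12 A$ ($w{\left(E,A \right)} = 6 \left(4 - 2\right) \left(3 + A\right) = 6 \cdot 2 \left(3 + A\right) = 6 \left(6 + 2 A\right) = 36 + 12 A$)
$o = 18$ ($o = -3 + 21 = 18$)
$f = - \frac{19}{6}$ ($f = - \frac{57}{18} = \left(-57\right) \frac{1}{18} = - \frac{19}{6} \approx -3.1667$)
$-111 + f w{\left(9,-9 \right)} = -111 - \frac{19 \left(36 + 12 \left(-9\right)\right)}{6} = -111 - \frac{19 \left(36 - 108\right)}{6} = -111 - -228 = -111 + 228 = 117$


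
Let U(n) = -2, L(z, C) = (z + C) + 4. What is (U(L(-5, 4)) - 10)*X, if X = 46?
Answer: -552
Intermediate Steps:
L(z, C) = 4 + C + z (L(z, C) = (C + z) + 4 = 4 + C + z)
(U(L(-5, 4)) - 10)*X = (-2 - 10)*46 = -12*46 = -552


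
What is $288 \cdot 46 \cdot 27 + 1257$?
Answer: $358953$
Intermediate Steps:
$288 \cdot 46 \cdot 27 + 1257 = 288 \cdot 1242 + 1257 = 357696 + 1257 = 358953$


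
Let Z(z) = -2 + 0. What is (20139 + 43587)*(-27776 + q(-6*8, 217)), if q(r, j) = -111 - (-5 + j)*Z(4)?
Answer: -1750107138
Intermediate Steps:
Z(z) = -2
q(r, j) = -121 + 2*j (q(r, j) = -111 - (-5 + j)*(-2) = -111 - (10 - 2*j) = -111 + (-10 + 2*j) = -121 + 2*j)
(20139 + 43587)*(-27776 + q(-6*8, 217)) = (20139 + 43587)*(-27776 + (-121 + 2*217)) = 63726*(-27776 + (-121 + 434)) = 63726*(-27776 + 313) = 63726*(-27463) = -1750107138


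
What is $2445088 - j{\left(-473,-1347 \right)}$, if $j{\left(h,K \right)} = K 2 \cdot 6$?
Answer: $2461252$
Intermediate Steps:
$j{\left(h,K \right)} = 12 K$ ($j{\left(h,K \right)} = K 12 = 12 K$)
$2445088 - j{\left(-473,-1347 \right)} = 2445088 - 12 \left(-1347\right) = 2445088 - -16164 = 2445088 + 16164 = 2461252$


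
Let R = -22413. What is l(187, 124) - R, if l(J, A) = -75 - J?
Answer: 22151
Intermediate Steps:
l(187, 124) - R = (-75 - 1*187) - 1*(-22413) = (-75 - 187) + 22413 = -262 + 22413 = 22151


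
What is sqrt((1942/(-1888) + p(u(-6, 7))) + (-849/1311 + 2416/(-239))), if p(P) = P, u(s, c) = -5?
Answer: I*sqrt(10197733394004193)/24648548 ≈ 4.0969*I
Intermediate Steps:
sqrt((1942/(-1888) + p(u(-6, 7))) + (-849/1311 + 2416/(-239))) = sqrt((1942/(-1888) - 5) + (-849/1311 + 2416/(-239))) = sqrt((1942*(-1/1888) - 5) + (-849*1/1311 + 2416*(-1/239))) = sqrt((-971/944 - 5) + (-283/437 - 2416/239)) = sqrt(-5691/944 - 1123429/104443) = sqrt(-1654902089/98594192) = I*sqrt(10197733394004193)/24648548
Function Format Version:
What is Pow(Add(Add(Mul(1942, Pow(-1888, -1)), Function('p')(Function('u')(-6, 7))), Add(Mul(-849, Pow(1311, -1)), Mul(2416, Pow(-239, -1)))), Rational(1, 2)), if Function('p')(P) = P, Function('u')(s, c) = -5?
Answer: Mul(Rational(1, 24648548), I, Pow(10197733394004193, Rational(1, 2))) ≈ Mul(4.0969, I)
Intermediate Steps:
Pow(Add(Add(Mul(1942, Pow(-1888, -1)), Function('p')(Function('u')(-6, 7))), Add(Mul(-849, Pow(1311, -1)), Mul(2416, Pow(-239, -1)))), Rational(1, 2)) = Pow(Add(Add(Mul(1942, Pow(-1888, -1)), -5), Add(Mul(-849, Pow(1311, -1)), Mul(2416, Pow(-239, -1)))), Rational(1, 2)) = Pow(Add(Add(Mul(1942, Rational(-1, 1888)), -5), Add(Mul(-849, Rational(1, 1311)), Mul(2416, Rational(-1, 239)))), Rational(1, 2)) = Pow(Add(Add(Rational(-971, 944), -5), Add(Rational(-283, 437), Rational(-2416, 239))), Rational(1, 2)) = Pow(Add(Rational(-5691, 944), Rational(-1123429, 104443)), Rational(1, 2)) = Pow(Rational(-1654902089, 98594192), Rational(1, 2)) = Mul(Rational(1, 24648548), I, Pow(10197733394004193, Rational(1, 2)))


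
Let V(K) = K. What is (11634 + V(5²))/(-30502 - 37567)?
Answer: -11659/68069 ≈ -0.17128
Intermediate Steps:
(11634 + V(5²))/(-30502 - 37567) = (11634 + 5²)/(-30502 - 37567) = (11634 + 25)/(-68069) = 11659*(-1/68069) = -11659/68069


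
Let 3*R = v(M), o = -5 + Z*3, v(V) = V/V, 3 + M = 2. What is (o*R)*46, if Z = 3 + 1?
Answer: 322/3 ≈ 107.33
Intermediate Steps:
Z = 4
M = -1 (M = -3 + 2 = -1)
v(V) = 1
o = 7 (o = -5 + 4*3 = -5 + 12 = 7)
R = ⅓ (R = (⅓)*1 = ⅓ ≈ 0.33333)
(o*R)*46 = (7*(⅓))*46 = (7/3)*46 = 322/3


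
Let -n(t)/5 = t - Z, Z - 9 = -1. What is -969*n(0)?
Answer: -38760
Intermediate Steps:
Z = 8 (Z = 9 - 1 = 8)
n(t) = 40 - 5*t (n(t) = -5*(t - 1*8) = -5*(t - 8) = -5*(-8 + t) = 40 - 5*t)
-969*n(0) = -969*(40 - 5*0) = -969*(40 + 0) = -969*40 = -38760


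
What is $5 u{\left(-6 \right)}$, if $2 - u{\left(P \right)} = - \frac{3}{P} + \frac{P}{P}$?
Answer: $\frac{5}{2} \approx 2.5$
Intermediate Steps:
$u{\left(P \right)} = 1 + \frac{3}{P}$ ($u{\left(P \right)} = 2 - \left(- \frac{3}{P} + \frac{P}{P}\right) = 2 - \left(- \frac{3}{P} + 1\right) = 2 - \left(1 - \frac{3}{P}\right) = 1 + \frac{3}{P}$)
$5 u{\left(-6 \right)} = 5 \frac{3 - 6}{-6} = 5 \left(\left(- \frac{1}{6}\right) \left(-3\right)\right) = 5 \cdot \frac{1}{2} = \frac{5}{2}$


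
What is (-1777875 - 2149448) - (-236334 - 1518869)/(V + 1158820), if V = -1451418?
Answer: -1149128610357/292598 ≈ -3.9273e+6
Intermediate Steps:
(-1777875 - 2149448) - (-236334 - 1518869)/(V + 1158820) = (-1777875 - 2149448) - (-236334 - 1518869)/(-1451418 + 1158820) = -3927323 - (-1755203)/(-292598) = -3927323 - (-1755203)*(-1)/292598 = -3927323 - 1*1755203/292598 = -3927323 - 1755203/292598 = -1149128610357/292598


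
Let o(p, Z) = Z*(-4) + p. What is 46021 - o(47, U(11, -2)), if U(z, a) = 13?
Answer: 46026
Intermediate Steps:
o(p, Z) = p - 4*Z (o(p, Z) = -4*Z + p = p - 4*Z)
46021 - o(47, U(11, -2)) = 46021 - (47 - 4*13) = 46021 - (47 - 52) = 46021 - 1*(-5) = 46021 + 5 = 46026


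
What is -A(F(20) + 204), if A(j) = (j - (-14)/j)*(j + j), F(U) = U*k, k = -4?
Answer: -30780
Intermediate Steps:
F(U) = -4*U (F(U) = U*(-4) = -4*U)
A(j) = 2*j*(j + 14/j) (A(j) = (j + 14/j)*(2*j) = 2*j*(j + 14/j))
-A(F(20) + 204) = -(28 + 2*(-4*20 + 204)²) = -(28 + 2*(-80 + 204)²) = -(28 + 2*124²) = -(28 + 2*15376) = -(28 + 30752) = -1*30780 = -30780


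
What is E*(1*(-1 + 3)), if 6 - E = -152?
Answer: 316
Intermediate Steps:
E = 158 (E = 6 - 1*(-152) = 6 + 152 = 158)
E*(1*(-1 + 3)) = 158*(1*(-1 + 3)) = 158*(1*2) = 158*2 = 316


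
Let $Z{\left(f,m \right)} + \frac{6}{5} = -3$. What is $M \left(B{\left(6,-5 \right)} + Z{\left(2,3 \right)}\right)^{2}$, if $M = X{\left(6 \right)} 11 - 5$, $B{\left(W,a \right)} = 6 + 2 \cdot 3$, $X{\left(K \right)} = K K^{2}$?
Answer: $\frac{3606291}{25} \approx 1.4425 \cdot 10^{5}$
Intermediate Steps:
$Z{\left(f,m \right)} = - \frac{21}{5}$ ($Z{\left(f,m \right)} = - \frac{6}{5} - 3 = - \frac{21}{5}$)
$X{\left(K \right)} = K^{3}$
$B{\left(W,a \right)} = 12$ ($B{\left(W,a \right)} = 6 + 6 = 12$)
$M = 2371$ ($M = 6^{3} \cdot 11 - 5 = 216 \cdot 11 - 5 = 2376 - 5 = 2371$)
$M \left(B{\left(6,-5 \right)} + Z{\left(2,3 \right)}\right)^{2} = 2371 \left(12 - \frac{21}{5}\right)^{2} = 2371 \left(\frac{39}{5}\right)^{2} = 2371 \cdot \frac{1521}{25} = \frac{3606291}{25}$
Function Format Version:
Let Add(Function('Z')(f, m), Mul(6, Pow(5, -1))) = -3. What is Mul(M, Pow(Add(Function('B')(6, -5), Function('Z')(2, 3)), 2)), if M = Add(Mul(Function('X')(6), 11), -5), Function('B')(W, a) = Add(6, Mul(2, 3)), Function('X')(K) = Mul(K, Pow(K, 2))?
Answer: Rational(3606291, 25) ≈ 1.4425e+5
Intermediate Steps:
Function('Z')(f, m) = Rational(-21, 5) (Function('Z')(f, m) = Add(Rational(-6, 5), -3) = Rational(-21, 5))
Function('X')(K) = Pow(K, 3)
Function('B')(W, a) = 12 (Function('B')(W, a) = Add(6, 6) = 12)
M = 2371 (M = Add(Mul(Pow(6, 3), 11), -5) = Add(Mul(216, 11), -5) = Add(2376, -5) = 2371)
Mul(M, Pow(Add(Function('B')(6, -5), Function('Z')(2, 3)), 2)) = Mul(2371, Pow(Add(12, Rational(-21, 5)), 2)) = Mul(2371, Pow(Rational(39, 5), 2)) = Mul(2371, Rational(1521, 25)) = Rational(3606291, 25)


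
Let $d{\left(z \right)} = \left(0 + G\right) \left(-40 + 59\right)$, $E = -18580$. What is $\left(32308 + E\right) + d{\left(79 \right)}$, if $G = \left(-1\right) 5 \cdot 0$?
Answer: $13728$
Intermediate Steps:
$G = 0$ ($G = \left(-5\right) 0 = 0$)
$d{\left(z \right)} = 0$ ($d{\left(z \right)} = \left(0 + 0\right) \left(-40 + 59\right) = 0 \cdot 19 = 0$)
$\left(32308 + E\right) + d{\left(79 \right)} = \left(32308 - 18580\right) + 0 = 13728 + 0 = 13728$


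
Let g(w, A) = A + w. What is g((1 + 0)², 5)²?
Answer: 36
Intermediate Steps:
g((1 + 0)², 5)² = (5 + (1 + 0)²)² = (5 + 1²)² = (5 + 1)² = 6² = 36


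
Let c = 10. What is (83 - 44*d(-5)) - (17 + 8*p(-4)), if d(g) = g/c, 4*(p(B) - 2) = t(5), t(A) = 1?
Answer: 70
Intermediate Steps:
p(B) = 9/4 (p(B) = 2 + (1/4)*1 = 2 + 1/4 = 9/4)
d(g) = g/10
(83 - 44*d(-5)) - (17 + 8*p(-4)) = (83 - 22*(-5)/5) - (17 + 8*(9/4)) = (83 - 44*(-1/2)) - (17 + 18) = (83 + 22) - 1*35 = 105 - 35 = 70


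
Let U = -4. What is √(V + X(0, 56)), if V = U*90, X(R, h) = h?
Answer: 4*I*√19 ≈ 17.436*I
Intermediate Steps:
V = -360 (V = -4*90 = -360)
√(V + X(0, 56)) = √(-360 + 56) = √(-304) = 4*I*√19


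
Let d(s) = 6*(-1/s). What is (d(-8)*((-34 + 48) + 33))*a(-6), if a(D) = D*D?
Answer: 1269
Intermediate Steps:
d(s) = -6/s
a(D) = D**2
(d(-8)*((-34 + 48) + 33))*a(-6) = ((-6/(-8))*((-34 + 48) + 33))*(-6)**2 = ((-6*(-1/8))*(14 + 33))*36 = ((3/4)*47)*36 = (141/4)*36 = 1269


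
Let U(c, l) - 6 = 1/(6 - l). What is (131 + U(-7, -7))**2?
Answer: 3175524/169 ≈ 18790.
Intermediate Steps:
U(c, l) = 6 + 1/(6 - l)
(131 + U(-7, -7))**2 = (131 + (-37 + 6*(-7))/(-6 - 7))**2 = (131 + (-37 - 42)/(-13))**2 = (131 - 1/13*(-79))**2 = (131 + 79/13)**2 = (1782/13)**2 = 3175524/169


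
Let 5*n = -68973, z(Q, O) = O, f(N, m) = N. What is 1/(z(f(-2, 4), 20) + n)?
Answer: -5/68873 ≈ -7.2597e-5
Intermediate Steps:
n = -68973/5 (n = (⅕)*(-68973) = -68973/5 ≈ -13795.)
1/(z(f(-2, 4), 20) + n) = 1/(20 - 68973/5) = 1/(-68873/5) = -5/68873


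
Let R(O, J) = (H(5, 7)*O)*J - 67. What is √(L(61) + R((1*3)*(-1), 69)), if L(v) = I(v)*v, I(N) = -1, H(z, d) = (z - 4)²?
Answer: I*√335 ≈ 18.303*I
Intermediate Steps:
H(z, d) = (-4 + z)²
R(O, J) = -67 + J*O (R(O, J) = ((-4 + 5)²*O)*J - 67 = (1²*O)*J - 67 = (1*O)*J - 67 = O*J - 67 = J*O - 67 = -67 + J*O)
L(v) = -v
√(L(61) + R((1*3)*(-1), 69)) = √(-1*61 + (-67 + 69*((1*3)*(-1)))) = √(-61 + (-67 + 69*(3*(-1)))) = √(-61 + (-67 + 69*(-3))) = √(-61 + (-67 - 207)) = √(-61 - 274) = √(-335) = I*√335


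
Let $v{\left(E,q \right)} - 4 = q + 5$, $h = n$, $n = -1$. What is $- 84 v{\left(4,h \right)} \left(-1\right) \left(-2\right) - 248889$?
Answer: $-250233$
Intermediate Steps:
$h = -1$
$v{\left(E,q \right)} = 9 + q$ ($v{\left(E,q \right)} = 4 + \left(q + 5\right) = 4 + \left(5 + q\right) = 9 + q$)
$- 84 v{\left(4,h \right)} \left(-1\right) \left(-2\right) - 248889 = - 84 \left(9 - 1\right) \left(-1\right) \left(-2\right) - 248889 = - 84 \cdot 8 \left(-1\right) \left(-2\right) - 248889 = - 84 \left(\left(-8\right) \left(-2\right)\right) - 248889 = \left(-84\right) 16 - 248889 = -1344 - 248889 = -250233$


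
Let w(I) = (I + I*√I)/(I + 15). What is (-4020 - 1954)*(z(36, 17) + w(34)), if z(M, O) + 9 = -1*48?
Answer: 16482266/49 - 203116*√34/49 ≈ 3.1220e+5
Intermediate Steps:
w(I) = (I + I^(3/2))/(15 + I)
z(M, O) = -57 (z(M, O) = -9 - 1*48 = -9 - 48 = -57)
(-4020 - 1954)*(z(36, 17) + w(34)) = (-4020 - 1954)*(-57 + (34 + 34^(3/2))/(15 + 34)) = -5974*(-57 + (34 + 34*√34)/49) = -5974*(-57 + (34/49 + 34*√34/49)) = -5974*(-2759/49 + 34*√34/49) = 16482266/49 - 203116*√34/49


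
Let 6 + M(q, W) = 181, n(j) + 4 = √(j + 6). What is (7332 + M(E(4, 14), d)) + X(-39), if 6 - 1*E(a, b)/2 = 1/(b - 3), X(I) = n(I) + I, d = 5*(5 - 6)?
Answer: 7464 + I*√33 ≈ 7464.0 + 5.7446*I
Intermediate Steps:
d = -5 (d = 5*(-1) = -5)
n(j) = -4 + √(6 + j) (n(j) = -4 + √(j + 6) = -4 + √(6 + j))
X(I) = -4 + I + √(6 + I) (X(I) = (-4 + √(6 + I)) + I = -4 + I + √(6 + I))
E(a, b) = 12 - 2/(-3 + b) (E(a, b) = 12 - 2/(b - 3) = 12 - 2/(-3 + b))
M(q, W) = 175 (M(q, W) = -6 + 181 = 175)
(7332 + M(E(4, 14), d)) + X(-39) = (7332 + 175) + (-4 - 39 + √(6 - 39)) = 7507 + (-4 - 39 + √(-33)) = 7507 + (-4 - 39 + I*√33) = 7507 + (-43 + I*√33) = 7464 + I*√33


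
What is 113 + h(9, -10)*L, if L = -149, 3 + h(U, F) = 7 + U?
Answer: -1824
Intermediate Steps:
h(U, F) = 4 + U (h(U, F) = -3 + (7 + U) = 4 + U)
113 + h(9, -10)*L = 113 + (4 + 9)*(-149) = 113 + 13*(-149) = 113 - 1937 = -1824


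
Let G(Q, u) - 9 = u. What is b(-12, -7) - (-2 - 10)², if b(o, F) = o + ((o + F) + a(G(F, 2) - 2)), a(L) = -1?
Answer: -176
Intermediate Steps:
G(Q, u) = 9 + u
b(o, F) = -1 + F + 2*o (b(o, F) = o + ((o + F) - 1) = o + ((F + o) - 1) = o + (-1 + F + o) = -1 + F + 2*o)
b(-12, -7) - (-2 - 10)² = (-1 - 7 + 2*(-12)) - (-2 - 10)² = (-1 - 7 - 24) - 1*(-12)² = -32 - 1*144 = -32 - 144 = -176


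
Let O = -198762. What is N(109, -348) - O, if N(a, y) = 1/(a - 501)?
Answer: 77914703/392 ≈ 1.9876e+5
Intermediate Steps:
N(a, y) = 1/(-501 + a)
N(109, -348) - O = 1/(-501 + 109) - 1*(-198762) = 1/(-392) + 198762 = -1/392 + 198762 = 77914703/392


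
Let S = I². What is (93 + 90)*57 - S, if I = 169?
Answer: -18130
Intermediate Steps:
S = 28561 (S = 169² = 28561)
(93 + 90)*57 - S = (93 + 90)*57 - 1*28561 = 183*57 - 28561 = 10431 - 28561 = -18130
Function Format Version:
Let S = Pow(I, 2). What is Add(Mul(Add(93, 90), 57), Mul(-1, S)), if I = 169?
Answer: -18130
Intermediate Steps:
S = 28561 (S = Pow(169, 2) = 28561)
Add(Mul(Add(93, 90), 57), Mul(-1, S)) = Add(Mul(Add(93, 90), 57), Mul(-1, 28561)) = Add(Mul(183, 57), -28561) = Add(10431, -28561) = -18130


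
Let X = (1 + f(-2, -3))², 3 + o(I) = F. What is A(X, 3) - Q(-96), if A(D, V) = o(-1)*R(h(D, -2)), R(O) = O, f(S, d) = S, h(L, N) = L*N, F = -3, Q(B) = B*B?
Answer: -9204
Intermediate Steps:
Q(B) = B²
o(I) = -6 (o(I) = -3 - 3 = -6)
X = 1 (X = (1 - 2)² = (-1)² = 1)
A(D, V) = 12*D (A(D, V) = -6*D*(-2) = -(-12)*D = 12*D)
A(X, 3) - Q(-96) = 12*1 - 1*(-96)² = 12 - 1*9216 = 12 - 9216 = -9204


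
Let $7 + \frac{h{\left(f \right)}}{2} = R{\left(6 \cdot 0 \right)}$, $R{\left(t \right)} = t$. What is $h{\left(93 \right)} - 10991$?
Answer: $-11005$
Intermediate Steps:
$h{\left(f \right)} = -14$ ($h{\left(f \right)} = -14 + 2 \cdot 6 \cdot 0 = -14 + 2 \cdot 0 = -14 + 0 = -14$)
$h{\left(93 \right)} - 10991 = -14 - 10991 = -11005$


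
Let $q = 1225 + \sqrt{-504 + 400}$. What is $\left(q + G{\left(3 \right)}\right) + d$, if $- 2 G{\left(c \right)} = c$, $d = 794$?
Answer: $\frac{4035}{2} + 2 i \sqrt{26} \approx 2017.5 + 10.198 i$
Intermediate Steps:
$G{\left(c \right)} = - \frac{c}{2}$
$q = 1225 + 2 i \sqrt{26}$ ($q = 1225 + \sqrt{-104} = 1225 + 2 i \sqrt{26} \approx 1225.0 + 10.198 i$)
$\left(q + G{\left(3 \right)}\right) + d = \left(\left(1225 + 2 i \sqrt{26}\right) - \frac{3}{2}\right) + 794 = \left(\frac{2447}{2} + 2 i \sqrt{26}\right) + 794 = \frac{4035}{2} + 2 i \sqrt{26}$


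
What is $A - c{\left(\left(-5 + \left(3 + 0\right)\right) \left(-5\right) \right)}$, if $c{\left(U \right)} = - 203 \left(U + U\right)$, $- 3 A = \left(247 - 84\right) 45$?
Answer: $1615$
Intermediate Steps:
$A = -2445$ ($A = - \frac{\left(247 - 84\right) 45}{3} = - \frac{163 \cdot 45}{3} = \left(- \frac{1}{3}\right) 7335 = -2445$)
$c{\left(U \right)} = - 406 U$ ($c{\left(U \right)} = - 203 \cdot 2 U = - 406 U$)
$A - c{\left(\left(-5 + \left(3 + 0\right)\right) \left(-5\right) \right)} = -2445 - - 406 \left(-5 + \left(3 + 0\right)\right) \left(-5\right) = -2445 - - 406 \left(-5 + 3\right) \left(-5\right) = -2445 - - 406 \left(\left(-2\right) \left(-5\right)\right) = -2445 - \left(-406\right) 10 = -2445 - -4060 = -2445 + 4060 = 1615$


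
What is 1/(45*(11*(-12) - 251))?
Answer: -1/17235 ≈ -5.8021e-5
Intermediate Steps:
1/(45*(11*(-12) - 251)) = 1/(45*(-132 - 251)) = 1/(45*(-383)) = 1/(-17235) = -1/17235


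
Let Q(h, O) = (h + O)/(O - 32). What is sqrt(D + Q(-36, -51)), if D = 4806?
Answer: sqrt(33115755)/83 ≈ 69.333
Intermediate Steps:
Q(h, O) = (O + h)/(-32 + O)
sqrt(D + Q(-36, -51)) = sqrt(4806 + (-51 - 36)/(-32 - 51)) = sqrt(4806 - 87/(-83)) = sqrt(4806 - 1/83*(-87)) = sqrt(4806 + 87/83) = sqrt(398985/83) = sqrt(33115755)/83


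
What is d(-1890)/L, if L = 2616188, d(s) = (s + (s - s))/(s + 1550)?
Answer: 189/88950392 ≈ 2.1248e-6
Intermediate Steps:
d(s) = s/(1550 + s) (d(s) = (s + 0)/(1550 + s) = s/(1550 + s))
d(-1890)/L = -1890/(1550 - 1890)/2616188 = -1890/(-340)*(1/2616188) = -1890*(-1/340)*(1/2616188) = (189/34)*(1/2616188) = 189/88950392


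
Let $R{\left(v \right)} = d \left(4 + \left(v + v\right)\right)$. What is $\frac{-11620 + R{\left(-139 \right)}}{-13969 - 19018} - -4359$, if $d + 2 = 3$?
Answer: $\frac{143802227}{32987} \approx 4359.4$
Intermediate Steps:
$d = 1$ ($d = -2 + 3 = 1$)
$R{\left(v \right)} = 4 + 2 v$ ($R{\left(v \right)} = 1 \left(4 + \left(v + v\right)\right) = 1 \left(4 + 2 v\right) = 4 + 2 v$)
$\frac{-11620 + R{\left(-139 \right)}}{-13969 - 19018} - -4359 = \frac{-11620 + \left(4 + 2 \left(-139\right)\right)}{-13969 - 19018} - -4359 = \frac{-11620 + \left(4 - 278\right)}{-32987} + 4359 = \left(-11620 - 274\right) \left(- \frac{1}{32987}\right) + 4359 = \left(-11894\right) \left(- \frac{1}{32987}\right) + 4359 = \frac{11894}{32987} + 4359 = \frac{143802227}{32987}$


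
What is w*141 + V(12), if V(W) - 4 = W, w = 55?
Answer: 7771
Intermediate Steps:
V(W) = 4 + W
w*141 + V(12) = 55*141 + (4 + 12) = 7755 + 16 = 7771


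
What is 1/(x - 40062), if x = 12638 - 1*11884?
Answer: -1/39308 ≈ -2.5440e-5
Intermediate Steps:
x = 754 (x = 12638 - 11884 = 754)
1/(x - 40062) = 1/(754 - 40062) = 1/(-39308) = -1/39308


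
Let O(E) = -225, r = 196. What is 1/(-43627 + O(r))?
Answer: -1/43852 ≈ -2.2804e-5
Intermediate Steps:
1/(-43627 + O(r)) = 1/(-43627 - 225) = 1/(-43852) = -1/43852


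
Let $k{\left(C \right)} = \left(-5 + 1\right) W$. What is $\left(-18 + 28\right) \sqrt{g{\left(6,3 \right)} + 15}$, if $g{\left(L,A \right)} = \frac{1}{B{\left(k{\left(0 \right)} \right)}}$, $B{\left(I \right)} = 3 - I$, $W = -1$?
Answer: $10 \sqrt{14} \approx 37.417$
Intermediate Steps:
$k{\left(C \right)} = 4$ ($k{\left(C \right)} = \left(-5 + 1\right) \left(-1\right) = \left(-4\right) \left(-1\right) = 4$)
$g{\left(L,A \right)} = -1$ ($g{\left(L,A \right)} = \frac{1}{3 - 4} = \frac{1}{-1} = -1$)
$\left(-18 + 28\right) \sqrt{g{\left(6,3 \right)} + 15} = \left(-18 + 28\right) \sqrt{-1 + 15} = 10 \sqrt{14}$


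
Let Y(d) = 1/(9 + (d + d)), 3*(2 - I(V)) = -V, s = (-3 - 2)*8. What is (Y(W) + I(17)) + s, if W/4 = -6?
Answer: -1262/39 ≈ -32.359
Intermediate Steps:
s = -40 (s = -5*8 = -40)
I(V) = 2 + V/3 (I(V) = 2 - (-1)*V/3 = 2 + V/3)
W = -24 (W = 4*(-6) = -24)
Y(d) = 1/(9 + 2*d)
(Y(W) + I(17)) + s = (1/(9 + 2*(-24)) + (2 + (⅓)*17)) - 40 = (1/(9 - 48) + (2 + 17/3)) - 40 = (1/(-39) + 23/3) - 40 = (-1/39 + 23/3) - 40 = 298/39 - 40 = -1262/39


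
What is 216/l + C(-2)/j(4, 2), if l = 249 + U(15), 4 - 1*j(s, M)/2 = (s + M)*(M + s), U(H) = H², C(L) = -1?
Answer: 2383/5056 ≈ 0.47132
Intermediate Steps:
j(s, M) = 8 - 2*(M + s)² (j(s, M) = 8 - 2*(s + M)*(M + s) = 8 - 2*(M + s)*(M + s) = 8 - 2*(M + s)²)
l = 474 (l = 249 + 15² = 249 + 225 = 474)
216/l + C(-2)/j(4, 2) = 216/474 - 1/(8 - 2*(2 + 4)²) = 216*(1/474) - 1/(8 - 2*6²) = 36/79 - 1/(8 - 2*36) = 36/79 - 1/(8 - 72) = 36/79 - 1/(-64) = 36/79 - 1*(-1/64) = 36/79 + 1/64 = 2383/5056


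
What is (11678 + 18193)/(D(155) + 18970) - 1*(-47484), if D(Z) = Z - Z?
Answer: 900801351/18970 ≈ 47486.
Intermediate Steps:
D(Z) = 0
(11678 + 18193)/(D(155) + 18970) - 1*(-47484) = (11678 + 18193)/(0 + 18970) - 1*(-47484) = 29871/18970 + 47484 = 900801351/18970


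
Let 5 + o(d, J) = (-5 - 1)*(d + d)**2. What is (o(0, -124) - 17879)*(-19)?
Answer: 339796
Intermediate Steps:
o(d, J) = -5 - 24*d**2 (o(d, J) = -5 + (-5 - 1)*(d + d)**2 = -5 - 6*4*d**2 = -5 - 24*d**2)
(o(0, -124) - 17879)*(-19) = ((-5 - 24*0**2) - 17879)*(-19) = ((-5 - 24*0) - 17879)*(-19) = ((-5 + 0) - 17879)*(-19) = (-5 - 17879)*(-19) = -17884*(-19) = 339796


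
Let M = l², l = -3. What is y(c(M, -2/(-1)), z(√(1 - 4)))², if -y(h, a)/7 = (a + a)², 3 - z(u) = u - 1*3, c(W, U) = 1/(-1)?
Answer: 515088 - 620928*I*√3 ≈ 5.1509e+5 - 1.0755e+6*I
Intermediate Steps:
M = 9 (M = (-3)² = 9)
c(W, U) = -1
z(u) = 6 - u (z(u) = 3 - (u - 1*3) = 3 - (u - 3) = 3 - (-3 + u) = 3 + (3 - u) = 6 - u)
y(h, a) = -28*a² (y(h, a) = -7*(a + a)² = -7*4*a² = -28*a²)
y(c(M, -2/(-1)), z(√(1 - 4)))² = (-28*(6 - √(1 - 4))²)² = (-28*(6 - √(-3))²)² = (-28*(6 - I*√3)²)² = 784*(6 - I*√3)⁴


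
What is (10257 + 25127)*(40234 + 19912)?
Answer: 2128206064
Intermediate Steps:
(10257 + 25127)*(40234 + 19912) = 35384*60146 = 2128206064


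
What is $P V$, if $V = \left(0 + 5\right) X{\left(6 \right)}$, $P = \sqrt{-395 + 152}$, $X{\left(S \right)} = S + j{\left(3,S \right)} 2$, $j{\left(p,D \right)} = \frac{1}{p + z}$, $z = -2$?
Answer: $360 i \sqrt{3} \approx 623.54 i$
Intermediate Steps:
$j{\left(p,D \right)} = \frac{1}{-2 + p}$ ($j{\left(p,D \right)} = \frac{1}{p - 2} = \frac{1}{-2 + p}$)
$X{\left(S \right)} = 2 + S$ ($X{\left(S \right)} = S + \frac{1}{-2 + 3} \cdot 2 = S + 1^{-1} \cdot 2 = S + 1 \cdot 2 = S + 2 = 2 + S$)
$P = 9 i \sqrt{3}$ ($P = \sqrt{-243} = 9 i \sqrt{3} \approx 15.588 i$)
$V = 40$ ($V = \left(0 + 5\right) \left(2 + 6\right) = 5 \cdot 8 = 40$)
$P V = 9 i \sqrt{3} \cdot 40 = 360 i \sqrt{3}$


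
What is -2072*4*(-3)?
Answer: 24864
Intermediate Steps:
-2072*4*(-3) = -2072*(-12) = 24864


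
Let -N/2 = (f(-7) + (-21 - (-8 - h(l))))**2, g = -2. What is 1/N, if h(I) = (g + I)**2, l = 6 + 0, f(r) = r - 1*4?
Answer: -1/128 ≈ -0.0078125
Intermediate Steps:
f(r) = -4 + r (f(r) = r - 4 = -4 + r)
l = 6
h(I) = (-2 + I)**2
N = -128 (N = -2*((-4 - 7) + (-21 - (-8 - (-2 + 6)**2)))**2 = -2*(-11 + (-21 - (-8 - 1*4**2)))**2 = -2*(-11 + (-21 - (-8 - 1*16)))**2 = -2*(-11 + (-21 - (-8 - 16)))**2 = -2*(-11 + (-21 - 1*(-24)))**2 = -2*(-11 + (-21 + 24))**2 = -2*(-11 + 3)**2 = -2*(-8)**2 = -2*64 = -128)
1/N = 1/(-128) = -1/128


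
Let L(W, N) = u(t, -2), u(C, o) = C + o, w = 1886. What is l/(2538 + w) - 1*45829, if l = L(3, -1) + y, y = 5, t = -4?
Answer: -202747497/4424 ≈ -45829.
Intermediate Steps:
L(W, N) = -6 (L(W, N) = -4 - 2 = -6)
l = -1 (l = -6 + 5 = -1)
l/(2538 + w) - 1*45829 = -1/(2538 + 1886) - 1*45829 = -1/4424 - 45829 = -202747497/4424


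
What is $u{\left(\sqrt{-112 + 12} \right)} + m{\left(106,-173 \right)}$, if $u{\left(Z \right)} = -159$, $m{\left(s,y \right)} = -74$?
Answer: $-233$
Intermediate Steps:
$u{\left(\sqrt{-112 + 12} \right)} + m{\left(106,-173 \right)} = -159 - 74 = -233$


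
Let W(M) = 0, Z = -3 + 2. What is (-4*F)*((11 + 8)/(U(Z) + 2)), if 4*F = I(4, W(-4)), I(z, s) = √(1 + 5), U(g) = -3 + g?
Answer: 19*√6/2 ≈ 23.270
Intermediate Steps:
Z = -1
I(z, s) = √6
F = √6/4 ≈ 0.61237
(-4*F)*((11 + 8)/(U(Z) + 2)) = (-√6)*((11 + 8)/((-3 - 1) + 2)) = (-√6)*(19/(-4 + 2)) = (-√6)*(19/(-2)) = (-√6)*(19*(-½)) = -√6*(-19/2) = 19*√6/2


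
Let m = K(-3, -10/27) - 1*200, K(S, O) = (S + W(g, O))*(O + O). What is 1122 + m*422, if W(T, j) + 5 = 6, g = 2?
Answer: -2231626/27 ≈ -82653.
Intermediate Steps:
W(T, j) = 1 (W(T, j) = -5 + 6 = 1)
K(S, O) = 2*O*(1 + S) (K(S, O) = (S + 1)*(O + O) = (1 + S)*(2*O) = 2*O*(1 + S))
m = -5360/27 (m = 2*(-10/27)*(1 - 3) - 1*200 = 2*(-10*1/27)*(-2) - 200 = 2*(-10/27)*(-2) - 200 = 40/27 - 200 = -5360/27 ≈ -198.52)
1122 + m*422 = 1122 - 5360/27*422 = 1122 - 2261920/27 = -2231626/27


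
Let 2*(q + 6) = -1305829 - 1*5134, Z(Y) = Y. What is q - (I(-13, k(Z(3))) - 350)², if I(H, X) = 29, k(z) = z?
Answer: -1517057/2 ≈ -7.5853e+5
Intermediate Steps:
q = -1310975/2 (q = -6 + (-1305829 - 1*5134)/2 = -6 + (-1305829 - 5134)/2 = -6 + (½)*(-1310963) = -6 - 1310963/2 = -1310975/2 ≈ -6.5549e+5)
q - (I(-13, k(Z(3))) - 350)² = -1310975/2 - (29 - 350)² = -1310975/2 - 1*(-321)² = -1310975/2 - 1*103041 = -1310975/2 - 103041 = -1517057/2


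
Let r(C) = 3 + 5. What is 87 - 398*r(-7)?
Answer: -3097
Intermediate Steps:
r(C) = 8
87 - 398*r(-7) = 87 - 398*8 = 87 - 3184 = -3097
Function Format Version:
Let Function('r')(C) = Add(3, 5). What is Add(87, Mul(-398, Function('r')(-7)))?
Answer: -3097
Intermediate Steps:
Function('r')(C) = 8
Add(87, Mul(-398, Function('r')(-7))) = Add(87, Mul(-398, 8)) = Add(87, -3184) = -3097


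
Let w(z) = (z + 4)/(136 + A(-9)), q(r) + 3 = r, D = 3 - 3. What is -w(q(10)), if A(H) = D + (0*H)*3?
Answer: -11/136 ≈ -0.080882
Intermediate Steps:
D = 0
q(r) = -3 + r
A(H) = 0 (A(H) = 0 + (0*H)*3 = 0 + 0*3 = 0 + 0 = 0)
w(z) = 1/34 + z/136 (w(z) = (z + 4)/(136 + 0) = (4 + z)/136 = (4 + z)*(1/136) = 1/34 + z/136)
-w(q(10)) = -(1/34 + (-3 + 10)/136) = -(1/34 + (1/136)*7) = -(1/34 + 7/136) = -1*11/136 = -11/136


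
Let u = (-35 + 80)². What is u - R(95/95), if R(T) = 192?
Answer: 1833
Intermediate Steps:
u = 2025 (u = 45² = 2025)
u - R(95/95) = 2025 - 1*192 = 2025 - 192 = 1833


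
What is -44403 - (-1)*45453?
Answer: 1050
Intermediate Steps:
-44403 - (-1)*45453 = -44403 - 1*(-45453) = -44403 + 45453 = 1050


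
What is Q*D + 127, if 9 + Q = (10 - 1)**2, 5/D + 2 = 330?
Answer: 5252/41 ≈ 128.10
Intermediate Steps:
D = 5/328 (D = 5/(-2 + 330) = 5/328 ≈ 0.015244)
Q = 72 (Q = -9 + (10 - 1)**2 = -9 + 9**2 = -9 + 81 = 72)
Q*D + 127 = 72*(5/328) + 127 = 45/41 + 127 = 5252/41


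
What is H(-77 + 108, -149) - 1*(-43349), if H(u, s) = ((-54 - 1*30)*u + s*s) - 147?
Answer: 62799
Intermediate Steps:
H(u, s) = -147 + s² - 84*u (H(u, s) = ((-54 - 30)*u + s²) - 147 = (-84*u + s²) - 147 = (s² - 84*u) - 147 = -147 + s² - 84*u)
H(-77 + 108, -149) - 1*(-43349) = (-147 + (-149)² - 84*(-77 + 108)) - 1*(-43349) = (-147 + 22201 - 84*31) + 43349 = (-147 + 22201 - 2604) + 43349 = 19450 + 43349 = 62799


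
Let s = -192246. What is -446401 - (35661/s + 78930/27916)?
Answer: -99822166033085/223614139 ≈ -4.4640e+5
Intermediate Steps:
-446401 - (35661/s + 78930/27916) = -446401 - (35661/(-192246) + 78930/27916) = -446401 - (35661*(-1/192246) + 78930*(1/27916)) = -446401 - (-11887/64082 + 39465/13958) = -446401 - 1*590769346/223614139 = -446401 - 590769346/223614139 = -99822166033085/223614139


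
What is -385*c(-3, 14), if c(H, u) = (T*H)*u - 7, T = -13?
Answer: -207515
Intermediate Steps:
c(H, u) = -7 - 13*H*u (c(H, u) = (-13*H)*u - 7 = -13*H*u - 7 = -7 - 13*H*u)
-385*c(-3, 14) = -385*(-7 - 13*(-3)*14) = -385*(-7 + 546) = -385*539 = -207515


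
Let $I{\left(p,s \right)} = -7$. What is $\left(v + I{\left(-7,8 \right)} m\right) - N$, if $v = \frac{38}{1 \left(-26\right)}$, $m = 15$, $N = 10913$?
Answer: $- \frac{143253}{13} \approx -11019.0$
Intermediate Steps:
$v = - \frac{19}{13}$ ($v = \frac{38}{-26} = 38 \left(- \frac{1}{26}\right) = - \frac{19}{13} \approx -1.4615$)
$\left(v + I{\left(-7,8 \right)} m\right) - N = \left(- \frac{19}{13} - 105\right) - 10913 = - \frac{1384}{13} - 10913 = - \frac{143253}{13}$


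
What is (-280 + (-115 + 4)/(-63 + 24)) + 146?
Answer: -1705/13 ≈ -131.15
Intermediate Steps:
(-280 + (-115 + 4)/(-63 + 24)) + 146 = (-280 - 111/(-39)) + 146 = (-280 - 111*(-1/39)) + 146 = (-280 + 37/13) + 146 = -3603/13 + 146 = -1705/13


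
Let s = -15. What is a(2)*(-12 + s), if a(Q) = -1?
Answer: 27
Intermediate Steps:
a(2)*(-12 + s) = -(-12 - 15) = -1*(-27) = 27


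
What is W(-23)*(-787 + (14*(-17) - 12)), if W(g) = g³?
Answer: 12617179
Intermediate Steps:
W(-23)*(-787 + (14*(-17) - 12)) = (-23)³*(-787 + (14*(-17) - 12)) = -12167*(-787 + (-238 - 12)) = -12167*(-787 - 250) = -12167*(-1037) = 12617179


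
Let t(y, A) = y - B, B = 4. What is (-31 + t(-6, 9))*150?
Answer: -6150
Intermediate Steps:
t(y, A) = -4 + y (t(y, A) = y - 1*4 = y - 4 = -4 + y)
(-31 + t(-6, 9))*150 = (-31 + (-4 - 6))*150 = (-31 - 10)*150 = -41*150 = -6150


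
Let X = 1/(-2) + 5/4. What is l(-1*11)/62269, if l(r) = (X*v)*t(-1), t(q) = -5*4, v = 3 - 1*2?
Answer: -15/62269 ≈ -0.00024089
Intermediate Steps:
X = ¾ (X = 1*(-½) + 5*(¼) = -½ + 5/4 = ¾ ≈ 0.75000)
v = 1 (v = 3 - 2 = 1)
t(q) = -20
l(r) = -15 (l(r) = ((¾)*1)*(-20) = (¾)*(-20) = -15)
l(-1*11)/62269 = -15/62269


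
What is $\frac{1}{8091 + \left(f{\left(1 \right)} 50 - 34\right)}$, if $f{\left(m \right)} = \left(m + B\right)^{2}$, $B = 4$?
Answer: $\frac{1}{9307} \approx 0.00010745$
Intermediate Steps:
$f{\left(m \right)} = \left(4 + m\right)^{2}$ ($f{\left(m \right)} = \left(m + 4\right)^{2} = \left(4 + m\right)^{2}$)
$\frac{1}{8091 + \left(f{\left(1 \right)} 50 - 34\right)} = \frac{1}{8091 - \left(34 - \left(4 + 1\right)^{2} \cdot 50\right)} = \frac{1}{8091 - \left(34 - 5^{2} \cdot 50\right)} = \frac{1}{8091 + \left(25 \cdot 50 - 34\right)} = \frac{1}{8091 + \left(1250 - 34\right)} = \frac{1}{8091 + 1216} = \frac{1}{9307}$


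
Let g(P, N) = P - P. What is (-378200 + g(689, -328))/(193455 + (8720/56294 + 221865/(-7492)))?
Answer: -15950760787360/8157812109077 ≈ -1.9553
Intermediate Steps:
g(P, N) = 0
(-378200 + g(689, -328))/(193455 + (8720/56294 + 221865/(-7492))) = (-378200 + 0)/(193455 + (8720/56294 + 221865/(-7492))) = -378200/(193455 + (8720*(1/56294) + 221865*(-1/7492))) = -378200/(193455 + (4360/28147 - 221865/7492)) = -378200/(193455 - 6212169035/210877324) = -378200/40789060545385/210877324 = -378200*210877324/40789060545385 = -15950760787360/8157812109077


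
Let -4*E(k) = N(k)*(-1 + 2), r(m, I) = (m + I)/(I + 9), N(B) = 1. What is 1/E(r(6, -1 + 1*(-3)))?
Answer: -4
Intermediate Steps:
r(m, I) = (I + m)/(9 + I)
E(k) = -¼ (E(k) = -(-1 + 2)/4 = -1/4 = -¼*1 = -¼)
1/E(r(6, -1 + 1*(-3))) = 1/(-¼) = -4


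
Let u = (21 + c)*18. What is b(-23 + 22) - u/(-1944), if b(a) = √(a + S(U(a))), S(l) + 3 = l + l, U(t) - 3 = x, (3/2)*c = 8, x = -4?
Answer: 79/324 + I*√6 ≈ 0.24383 + 2.4495*I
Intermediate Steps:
c = 16/3 (c = (⅔)*8 = 16/3 ≈ 5.3333)
U(t) = -1 (U(t) = 3 - 4 = -1)
S(l) = -3 + 2*l (S(l) = -3 + (l + l) = -3 + 2*l)
u = 474 (u = (21 + 16/3)*18 = (79/3)*18 = 474)
b(a) = √(-5 + a) (b(a) = √(a + (-3 + 2*(-1))) = √(a + (-3 - 2)) = √(a - 5) = √(-5 + a))
b(-23 + 22) - u/(-1944) = √(-5 + (-23 + 22)) - 474/(-1944) = √(-5 - 1) - 474*(-1)/1944 = √(-6) - 1*(-79/324) = I*√6 + 79/324 = 79/324 + I*√6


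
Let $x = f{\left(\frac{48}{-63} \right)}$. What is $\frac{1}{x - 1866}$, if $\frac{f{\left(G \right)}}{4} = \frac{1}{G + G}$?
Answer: $- \frac{8}{14949} \approx -0.00053515$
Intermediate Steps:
$f{\left(G \right)} = \frac{2}{G}$ ($f{\left(G \right)} = \frac{4}{G + G} = \frac{4}{2 G} = 4 \frac{1}{2 G} = \frac{2}{G}$)
$x = - \frac{21}{8}$ ($x = \frac{2}{48 \frac{1}{-63}} = \frac{2}{48 \left(- \frac{1}{63}\right)} = \frac{2}{- \frac{16}{21}} = 2 \left(- \frac{21}{16}\right) = - \frac{21}{8} \approx -2.625$)
$\frac{1}{x - 1866} = \frac{1}{- \frac{21}{8} - 1866} = \frac{1}{- \frac{14949}{8}} = - \frac{8}{14949}$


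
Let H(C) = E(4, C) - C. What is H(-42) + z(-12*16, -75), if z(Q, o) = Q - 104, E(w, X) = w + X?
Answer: -292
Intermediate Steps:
E(w, X) = X + w
z(Q, o) = -104 + Q
H(C) = 4 (H(C) = (C + 4) - C = (4 + C) - C = 4)
H(-42) + z(-12*16, -75) = 4 + (-104 - 12*16) = 4 + (-104 - 192) = 4 - 296 = -292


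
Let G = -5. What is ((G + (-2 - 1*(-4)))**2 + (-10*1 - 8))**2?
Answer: 81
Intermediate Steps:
((G + (-2 - 1*(-4)))**2 + (-10*1 - 8))**2 = ((-5 + (-2 - 1*(-4)))**2 + (-10*1 - 8))**2 = ((-5 + (-2 + 4))**2 + (-10 - 8))**2 = ((-5 + 2)**2 - 18)**2 = ((-3)**2 - 18)**2 = (9 - 18)**2 = (-9)**2 = 81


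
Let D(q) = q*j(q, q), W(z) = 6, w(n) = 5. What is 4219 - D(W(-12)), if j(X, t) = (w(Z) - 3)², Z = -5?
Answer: 4195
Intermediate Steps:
j(X, t) = 4 (j(X, t) = (5 - 3)² = 2² = 4)
D(q) = 4*q (D(q) = q*4 = 4*q)
4219 - D(W(-12)) = 4219 - 4*6 = 4219 - 1*24 = 4219 - 24 = 4195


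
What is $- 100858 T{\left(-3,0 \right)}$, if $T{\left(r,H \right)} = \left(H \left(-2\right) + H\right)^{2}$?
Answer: $0$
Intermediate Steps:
$T{\left(r,H \right)} = H^{2}$ ($T{\left(r,H \right)} = \left(- 2 H + H\right)^{2} = \left(- H\right)^{2} = H^{2}$)
$- 100858 T{\left(-3,0 \right)} = - 100858 \cdot 0^{2} = \left(-100858\right) 0 = 0$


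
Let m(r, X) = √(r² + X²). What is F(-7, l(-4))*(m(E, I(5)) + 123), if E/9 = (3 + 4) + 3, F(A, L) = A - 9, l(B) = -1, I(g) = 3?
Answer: -1968 - 48*√901 ≈ -3408.8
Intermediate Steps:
F(A, L) = -9 + A
E = 90 (E = 9*((3 + 4) + 3) = 9*(7 + 3) = 9*10 = 90)
m(r, X) = √(X² + r²)
F(-7, l(-4))*(m(E, I(5)) + 123) = (-9 - 7)*(√(3² + 90²) + 123) = -16*(√(9 + 8100) + 123) = -16*(√8109 + 123) = -16*(3*√901 + 123) = -16*(123 + 3*√901) = -1968 - 48*√901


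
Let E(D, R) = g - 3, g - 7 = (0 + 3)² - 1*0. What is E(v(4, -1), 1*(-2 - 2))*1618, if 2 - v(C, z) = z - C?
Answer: 21034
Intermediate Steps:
v(C, z) = 2 + C - z (v(C, z) = 2 - (z - C) = 2 + (C - z) = 2 + C - z)
g = 16 (g = 7 + ((0 + 3)² - 1*0) = 7 + (3² + 0) = 7 + (9 + 0) = 7 + 9 = 16)
E(D, R) = 13 (E(D, R) = 16 - 3 = 13)
E(v(4, -1), 1*(-2 - 2))*1618 = 13*1618 = 21034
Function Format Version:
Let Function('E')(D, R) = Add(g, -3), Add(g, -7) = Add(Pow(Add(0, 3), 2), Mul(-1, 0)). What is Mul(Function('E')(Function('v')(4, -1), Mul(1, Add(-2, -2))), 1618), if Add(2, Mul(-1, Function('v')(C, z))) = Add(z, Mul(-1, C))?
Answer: 21034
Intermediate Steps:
Function('v')(C, z) = Add(2, C, Mul(-1, z)) (Function('v')(C, z) = Add(2, Mul(-1, Add(z, Mul(-1, C)))) = Add(2, Add(C, Mul(-1, z))) = Add(2, C, Mul(-1, z)))
g = 16 (g = Add(7, Add(Pow(Add(0, 3), 2), Mul(-1, 0))) = Add(7, Add(Pow(3, 2), 0)) = Add(7, Add(9, 0)) = Add(7, 9) = 16)
Function('E')(D, R) = 13 (Function('E')(D, R) = Add(16, -3) = 13)
Mul(Function('E')(Function('v')(4, -1), Mul(1, Add(-2, -2))), 1618) = Mul(13, 1618) = 21034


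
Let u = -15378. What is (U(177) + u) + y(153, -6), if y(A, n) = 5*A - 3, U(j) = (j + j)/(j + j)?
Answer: -14615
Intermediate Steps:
U(j) = 1 (U(j) = (2*j)/((2*j)) = (2*j)*(1/(2*j)) = 1)
y(A, n) = -3 + 5*A
(U(177) + u) + y(153, -6) = (1 - 15378) + (-3 + 5*153) = -15377 + (-3 + 765) = -15377 + 762 = -14615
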